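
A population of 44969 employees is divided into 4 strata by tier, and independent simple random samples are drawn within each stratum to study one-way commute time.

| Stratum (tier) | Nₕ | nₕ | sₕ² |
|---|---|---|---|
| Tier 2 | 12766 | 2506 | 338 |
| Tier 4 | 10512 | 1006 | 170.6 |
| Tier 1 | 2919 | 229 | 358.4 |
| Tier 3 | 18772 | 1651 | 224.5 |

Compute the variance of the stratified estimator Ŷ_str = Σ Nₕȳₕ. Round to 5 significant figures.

9.0604 × 10^7

Var(Ŷ_str) = Σₕ Nₕ²(1 − fₕ)sₕ²/nₕ.
Tier 2: 12766²·(1 − 2506/12766)·338/2506 = 1.7665984 × 10^7.
Tier 4: 10512²·(1 − 1006/10512)·170.6/1006 = 1.6945883 × 10^7.
Tier 1: 2919²·(1 − 229/2919)·358.4/229 = 1.2289066 × 10^7.
Tier 3: 18772²·(1 − 1651/18772)·224.5/1651 = 4.3702768 × 10^7.
Sum = 9.0603701 × 10^7.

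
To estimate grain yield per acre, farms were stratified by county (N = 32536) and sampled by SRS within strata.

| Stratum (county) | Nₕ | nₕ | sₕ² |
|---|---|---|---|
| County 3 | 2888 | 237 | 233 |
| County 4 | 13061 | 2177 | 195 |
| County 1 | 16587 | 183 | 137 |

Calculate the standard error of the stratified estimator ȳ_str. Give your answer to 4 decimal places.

0.4600

Var(ȳ_str) = Σₕ Wₕ²(1 − fₕ)sₕ²/nₕ with Wₕ = Nₕ/N, N = 32536.
County 3: Wₕ = 0.08876322; term = 0.08876322²·(1 − 0.08206371)·233/237 = 0.0071102713.
County 4: Wₕ = 0.40143226; term = 0.40143226²·(1 − 0.16667943)·195/2177 = 0.012028537.
County 1: Wₕ = 0.50980452; term = 0.50980452²·(1 − 0.01103274)·137/183 = 0.19242379.
Sum = 0.2115626.
SE = √(0.2115626) = 0.4600.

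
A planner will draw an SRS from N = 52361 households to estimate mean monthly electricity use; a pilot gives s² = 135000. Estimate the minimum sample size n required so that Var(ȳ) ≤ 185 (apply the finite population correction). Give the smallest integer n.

Without fpc, n₀ = s²/D = 135000/185 = 729.7297.
With fpc, (1 − n/N)·s²/n ≤ D requires n ≥ n₀/(1 + n₀/N) = 729.7297/(1 + 729.7297/52361) = 719.6996.
Rounding up, n = 720.

720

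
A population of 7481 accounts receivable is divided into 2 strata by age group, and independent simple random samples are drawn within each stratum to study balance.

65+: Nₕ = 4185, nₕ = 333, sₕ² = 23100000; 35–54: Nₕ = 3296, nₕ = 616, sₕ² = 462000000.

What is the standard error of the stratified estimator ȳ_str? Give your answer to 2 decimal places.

Var(ȳ_str) = Σₕ Wₕ²(1 − fₕ)sₕ²/nₕ with Wₕ = Nₕ/N, N = 7481.
65+: Wₕ = 0.55941719; term = 0.55941719²·(1 − 0.07956989)·23100000/333 = 19981.596.
35–54: Wₕ = 0.44058281; term = 0.44058281²·(1 − 0.18689320)·462000000/616 = 118376.08.
Sum = 138357.68.
SE = √(138357.68) = 371.96.

371.96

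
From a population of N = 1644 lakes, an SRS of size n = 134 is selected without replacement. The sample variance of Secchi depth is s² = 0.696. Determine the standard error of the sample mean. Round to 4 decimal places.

0.0691

Under SRS without replacement, Var(ȳ) = (1 − f)·s²/n with f = n/N = 134/1644 = 0.08150852.
Var(ȳ) = (1 − 0.08150852)·0.696/134 = 0.91849148·0.0051940299 = 0.0047706722.
SE(ȳ) = √(0.0047706722) = 0.0691.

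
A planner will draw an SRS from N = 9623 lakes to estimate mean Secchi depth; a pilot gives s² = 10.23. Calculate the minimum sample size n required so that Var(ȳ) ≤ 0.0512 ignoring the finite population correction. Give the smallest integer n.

Without fpc, n₀ = s²/D = 10.23/0.0512 = 199.8047.
Rounding up, n = 200.

200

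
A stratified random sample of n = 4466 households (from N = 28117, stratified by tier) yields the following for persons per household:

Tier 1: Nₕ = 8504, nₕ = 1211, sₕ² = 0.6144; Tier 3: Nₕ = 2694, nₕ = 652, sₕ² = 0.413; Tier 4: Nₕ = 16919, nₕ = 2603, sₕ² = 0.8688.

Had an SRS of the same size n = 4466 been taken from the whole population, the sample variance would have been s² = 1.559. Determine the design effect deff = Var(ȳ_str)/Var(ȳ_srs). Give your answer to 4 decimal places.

0.4988

Var(ȳ_str) = Σ Wₕ²(1−fₕ)sₕ²/nₕ with Wₕ = Nₕ/28117:
  Tier 1: (8504/28117)²·(1−1211/8504)·0.6144/1211 = 3.980142 × 10^-5
  Tier 3: (2694/28117)²·(1−652/2694)·0.413/652 = 4.4077588 × 10^-6
  Tier 4: (16919/28117)²·(1−2603/16919)·0.8688/2603 = 1.0225959 × 10^-4
  → Var(ȳ_str) = 1.4646877 × 10^-4.
Var(ȳ_srs) = (1 − 4466/28117)·1.559/4466 = 2.9363507 × 10^-4.
deff = (1.4646877 × 10^-4) / (2.9363507 × 10^-4) = 0.4988.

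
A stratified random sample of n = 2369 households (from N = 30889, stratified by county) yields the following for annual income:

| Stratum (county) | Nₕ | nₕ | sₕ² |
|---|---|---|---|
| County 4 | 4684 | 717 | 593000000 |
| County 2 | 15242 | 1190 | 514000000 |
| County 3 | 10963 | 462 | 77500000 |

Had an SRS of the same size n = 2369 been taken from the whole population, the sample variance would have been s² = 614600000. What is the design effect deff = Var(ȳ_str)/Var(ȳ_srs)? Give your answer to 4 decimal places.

Var(ȳ_str) = Σ Wₕ²(1−fₕ)sₕ²/nₕ with Wₕ = Nₕ/30889:
  County 4: (4684/30889)²·(1−717/4684)·593000000/717 = 16106.713
  County 2: (15242/30889)²·(1−1190/15242)·514000000/1190 = 96959.096
  County 3: (10963/30889)²·(1−462/10963)·77500000/462 = 20240.074
  → Var(ȳ_str) = 133305.88.
Var(ȳ_srs) = (1 − 2369/30889)·614600000/2369 = 239537.31.
deff = 133305.88 / 239537.31 = 0.5565.

0.5565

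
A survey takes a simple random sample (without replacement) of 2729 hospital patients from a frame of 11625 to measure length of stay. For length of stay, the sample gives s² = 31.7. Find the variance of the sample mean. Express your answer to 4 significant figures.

0.008889

Under SRS without replacement, Var(ȳ) = (1 − f)·s²/n with f = n/N = 2729/11625 = 0.23475269.
Var(ȳ) = (1 − 0.23475269)·31.7/2729 = 0.76524731·0.011615977 = 0.0088890948.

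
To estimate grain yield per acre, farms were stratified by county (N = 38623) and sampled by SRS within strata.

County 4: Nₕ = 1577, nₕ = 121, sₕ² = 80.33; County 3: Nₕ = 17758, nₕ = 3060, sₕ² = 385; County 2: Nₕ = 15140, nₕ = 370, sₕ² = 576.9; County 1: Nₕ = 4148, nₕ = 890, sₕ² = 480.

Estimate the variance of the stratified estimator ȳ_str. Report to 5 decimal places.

Var(ȳ_str) = Σₕ Wₕ²(1 − fₕ)sₕ²/nₕ with Wₕ = Nₕ/N, N = 38623.
County 4: Wₕ = 0.04083059; term = 0.04083059²·(1 − 0.07672796)·80.33/121 = 0.0010218648.
County 3: Wₕ = 0.45977785; term = 0.45977785²·(1 − 0.17231670)·385/3060 = 0.022014032.
County 2: Wₕ = 0.39199441; term = 0.39199441²·(1 − 0.02443857)·576.9/370 = 0.23372931.
County 1: Wₕ = 0.10739715; term = 0.10739715²·(1 − 0.21456123)·480/890 = 0.0048859504.
Sum = 0.26165116.

0.26165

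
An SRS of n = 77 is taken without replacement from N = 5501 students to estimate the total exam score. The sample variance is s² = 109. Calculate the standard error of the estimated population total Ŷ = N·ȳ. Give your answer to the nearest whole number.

Var(Ŷ) = N²·Var(ȳ) = N²·(1 − n/N)·s²/n.
f = 77/5501 = 0.01399746; Var(ȳ) = 0.98600254·109/77 = 1.3957698.
Var(Ŷ) = 5501² · 1.3957698 = 4.2237391 × 10^7.
SE(Ŷ) = √(4.2237391 × 10^7) = 6499.

6499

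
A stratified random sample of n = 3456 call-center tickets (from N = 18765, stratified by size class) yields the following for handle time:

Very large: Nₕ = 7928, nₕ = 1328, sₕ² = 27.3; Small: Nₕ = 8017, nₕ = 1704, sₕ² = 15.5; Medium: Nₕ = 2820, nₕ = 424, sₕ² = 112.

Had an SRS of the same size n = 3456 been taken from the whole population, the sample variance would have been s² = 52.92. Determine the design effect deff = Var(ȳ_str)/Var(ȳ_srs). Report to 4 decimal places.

0.7549

Var(ȳ_str) = Σ Wₕ²(1−fₕ)sₕ²/nₕ with Wₕ = Nₕ/18765:
  Very large: (7928/18765)²·(1−1328/7928)·27.3/1328 = 0.0030547453
  Small: (8017/18765)²·(1−1704/8017)·15.5/1704 = 0.0013074125
  Medium: (2820/18765)²·(1−424/2820)·112/424 = 0.0050686342
  → Var(ȳ_str) = 0.009430792.
Var(ȳ_srs) = (1 − 3456/18765)·52.92/3456 = 0.012492356.
deff = 0.009430792 / 0.012492356 = 0.7549.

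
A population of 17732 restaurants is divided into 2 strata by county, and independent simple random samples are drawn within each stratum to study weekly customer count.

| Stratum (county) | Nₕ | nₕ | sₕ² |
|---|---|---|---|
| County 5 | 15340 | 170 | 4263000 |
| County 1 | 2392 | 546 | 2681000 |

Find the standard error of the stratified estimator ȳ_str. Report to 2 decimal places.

136.49

Var(ȳ_str) = Σₕ Wₕ²(1 − fₕ)sₕ²/nₕ with Wₕ = Nₕ/N, N = 17732.
County 5: Wₕ = 0.86510264; term = 0.86510264²·(1 − 0.01108214)·4263000/170 = 18559.313.
County 1: Wₕ = 0.13489736; term = 0.13489736²·(1 − 0.22826087)·2681000/546 = 68.957514.
Sum = 18628.271.
SE = √(18628.271) = 136.49.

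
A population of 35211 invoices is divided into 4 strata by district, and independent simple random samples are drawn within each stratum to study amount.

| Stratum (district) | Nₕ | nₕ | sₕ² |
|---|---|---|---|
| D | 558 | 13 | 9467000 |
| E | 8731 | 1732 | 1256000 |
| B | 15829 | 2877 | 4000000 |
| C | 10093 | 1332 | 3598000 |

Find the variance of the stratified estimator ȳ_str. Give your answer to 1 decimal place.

636.9

Var(ȳ_str) = Σₕ Wₕ²(1 − fₕ)sₕ²/nₕ with Wₕ = Nₕ/N, N = 35211.
D: Wₕ = 0.01584732; term = 0.01584732²·(1 − 0.02329749)·9467000/13 = 178.62531.
E: Wₕ = 0.24796228; term = 0.24796228²·(1 − 0.19837361)·1256000/1732 = 35.742507.
B: Wₕ = 0.44954702; term = 0.44954702²·(1 − 0.18175501)·4000000/2877 = 229.90781.
C: Wₕ = 0.28664338; term = 0.28664338²·(1 − 0.13197265)·3598000/1332 = 192.65229.
Sum = 636.92792.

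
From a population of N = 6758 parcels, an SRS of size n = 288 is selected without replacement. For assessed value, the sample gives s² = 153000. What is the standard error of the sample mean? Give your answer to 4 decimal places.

Under SRS without replacement, Var(ȳ) = (1 − f)·s²/n with f = n/N = 288/6758 = 0.04261616.
Var(ȳ) = (1 − 0.04261616)·153000/288 = 0.95738384·531.25 = 508.61017.
SE(ȳ) = √(508.61017) = 22.5524.

22.5524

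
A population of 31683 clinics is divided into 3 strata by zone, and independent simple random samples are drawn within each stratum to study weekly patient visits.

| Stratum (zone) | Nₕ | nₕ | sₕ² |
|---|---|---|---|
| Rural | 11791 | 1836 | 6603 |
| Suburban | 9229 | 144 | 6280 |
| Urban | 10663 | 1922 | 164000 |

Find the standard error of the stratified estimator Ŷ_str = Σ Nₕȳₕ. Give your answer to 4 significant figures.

109700

Var(Ŷ_str) = Σₕ Nₕ²(1 − fₕ)sₕ²/nₕ.
Rural: 11791²·(1 − 1836/11791)·6603/1836 = 4.2214391 × 10^8.
Suburban: 9229²·(1 − 144/9229)·6280/144 = 3.6565939 × 10^9.
Urban: 10663²·(1 − 1922/10663)·164000/1922 = 7.9530002 × 10^9.
Sum = 1.2031738 × 10^10.
SE = √(1.2031738 × 10^10) = 109700.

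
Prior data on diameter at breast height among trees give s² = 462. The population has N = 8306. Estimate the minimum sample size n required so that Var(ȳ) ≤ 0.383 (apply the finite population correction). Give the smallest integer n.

Without fpc, n₀ = s²/D = 462/0.383 = 1206.2663.
With fpc, (1 − n/N)·s²/n ≤ D requires n ≥ n₀/(1 + n₀/N) = 1206.2663/(1 + 1206.2663/8306) = 1053.2977.
Rounding up, n = 1054.

1054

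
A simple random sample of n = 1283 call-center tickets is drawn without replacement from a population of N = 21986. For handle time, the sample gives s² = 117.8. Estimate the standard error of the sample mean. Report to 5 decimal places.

Under SRS without replacement, Var(ȳ) = (1 − f)·s²/n with f = n/N = 1283/21986 = 0.05835532.
Var(ȳ) = (1 − 0.05835532)·117.8/1283 = 0.94164468·0.091816056 = 0.086458101.
SE(ȳ) = √(0.086458101) = 0.29404.

0.29404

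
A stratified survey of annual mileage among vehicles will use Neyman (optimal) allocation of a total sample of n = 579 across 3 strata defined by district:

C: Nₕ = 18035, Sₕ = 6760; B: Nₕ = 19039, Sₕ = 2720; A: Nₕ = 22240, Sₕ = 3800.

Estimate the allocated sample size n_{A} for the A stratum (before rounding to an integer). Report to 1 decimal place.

Neyman allocation: nₕ = n·NₕSₕ / Σⱼ NⱼSⱼ.
Σ NⱼSⱼ = 18035·6760 + 19039·2720 + 22240·3800 = 2.5821468 × 10^8.
n_{A} = 579·22240·3800 / (2.5821468 × 10^8) = 189.5.

189.5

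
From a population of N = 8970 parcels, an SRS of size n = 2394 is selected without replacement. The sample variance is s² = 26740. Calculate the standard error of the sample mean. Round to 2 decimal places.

Under SRS without replacement, Var(ȳ) = (1 − f)·s²/n with f = n/N = 2394/8970 = 0.26688963.
Var(ȳ) = (1 − 0.26688963)·26740/2394 = 0.73311037·11.169591 = 8.1885427.
SE(ȳ) = √(8.1885427) = 2.86.

2.86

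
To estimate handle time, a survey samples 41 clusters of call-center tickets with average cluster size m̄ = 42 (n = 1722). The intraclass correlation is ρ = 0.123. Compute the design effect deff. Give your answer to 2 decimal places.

6.04

deff = 1 + (42 − 1)·0.123 = 1 + 5.043 = 6.043.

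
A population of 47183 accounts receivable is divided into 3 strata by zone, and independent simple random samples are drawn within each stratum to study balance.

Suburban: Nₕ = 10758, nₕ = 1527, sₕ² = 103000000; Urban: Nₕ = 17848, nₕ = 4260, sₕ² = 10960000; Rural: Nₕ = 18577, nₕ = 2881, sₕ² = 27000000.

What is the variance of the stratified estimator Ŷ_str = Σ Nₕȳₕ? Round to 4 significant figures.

Var(Ŷ_str) = Σₕ Nₕ²(1 − fₕ)sₕ²/nₕ.
Suburban: 10758²·(1 − 1527/10758)·103000000/1527 = 6.6985141 × 10^12.
Urban: 17848²·(1 − 4260/17848)·10960000/4260 = 6.2394463 × 10^11.
Rural: 18577²·(1 − 2881/18577)·27000000/2881 = 2.7326567 × 10^12.
Sum = 1.0055115 × 10^13.

1.006 × 10^13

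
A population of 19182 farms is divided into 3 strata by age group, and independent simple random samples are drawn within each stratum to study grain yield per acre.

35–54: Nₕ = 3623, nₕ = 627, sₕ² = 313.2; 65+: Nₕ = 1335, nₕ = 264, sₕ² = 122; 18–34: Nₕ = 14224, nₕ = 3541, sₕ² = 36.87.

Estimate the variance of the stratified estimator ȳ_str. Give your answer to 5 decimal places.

0.02083

Var(ȳ_str) = Σₕ Wₕ²(1 − fₕ)sₕ²/nₕ with Wₕ = Nₕ/N, N = 19182.
35–54: Wₕ = 0.18887499; term = 0.18887499²·(1 − 0.17306100)·313.2/627 = 0.014735897.
65+: Wₕ = 0.06959650; term = 0.06959650²·(1 − 0.19775281)·122/264 = 0.001795721.
18–34: Wₕ = 0.74152852; term = 0.74152852²·(1 − 0.24894544)·36.87/3541 = 0.004300059.
Sum = 0.020831677.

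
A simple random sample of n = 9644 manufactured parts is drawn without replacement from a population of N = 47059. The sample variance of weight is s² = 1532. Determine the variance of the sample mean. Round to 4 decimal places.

0.1263

Under SRS without replacement, Var(ȳ) = (1 − f)·s²/n with f = n/N = 9644/47059 = 0.20493423.
Var(ȳ) = (1 − 0.20493423)·1532/9644 = 0.79506577·0.15885525 = 0.12630037.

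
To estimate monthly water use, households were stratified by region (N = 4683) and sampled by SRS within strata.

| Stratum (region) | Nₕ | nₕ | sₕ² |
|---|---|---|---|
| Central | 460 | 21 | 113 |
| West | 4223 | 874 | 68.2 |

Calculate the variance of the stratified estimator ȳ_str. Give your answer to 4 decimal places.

0.0999

Var(ȳ_str) = Σₕ Wₕ²(1 − fₕ)sₕ²/nₕ with Wₕ = Nₕ/N, N = 4683.
Central: Wₕ = 0.09822763; term = 0.09822763²·(1 − 0.04565217)·113/21 = 0.049548805.
West: Wₕ = 0.90177237; term = 0.90177237²·(1 − 0.20696188)·68.2/874 = 0.050322343.
Sum = 0.099871148.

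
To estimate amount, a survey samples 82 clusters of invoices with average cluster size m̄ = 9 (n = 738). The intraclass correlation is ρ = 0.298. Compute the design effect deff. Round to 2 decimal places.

deff = 1 + (9 − 1)·0.298 = 1 + 2.384 = 3.384.

3.38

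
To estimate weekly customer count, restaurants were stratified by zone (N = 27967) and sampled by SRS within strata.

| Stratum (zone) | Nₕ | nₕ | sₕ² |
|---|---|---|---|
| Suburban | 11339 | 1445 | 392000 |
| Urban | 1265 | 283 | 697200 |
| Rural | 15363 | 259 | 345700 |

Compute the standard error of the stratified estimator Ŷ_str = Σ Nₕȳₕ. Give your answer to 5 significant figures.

585840

Var(Ŷ_str) = Σₕ Nₕ²(1 − fₕ)sₕ²/nₕ.
Suburban: 11339²·(1 − 1445/11339)·392000/1445 = 3.043441 × 10^10.
Urban: 1265²·(1 − 283/1265)·697200/283 = 3.0603631 × 10^9.
Rural: 15363²·(1 − 259/15363)·345700/259 = 3.0971884 × 10^11.
Sum = 3.4321361 × 10^11.
SE = √(3.4321361 × 10^11) = 585840.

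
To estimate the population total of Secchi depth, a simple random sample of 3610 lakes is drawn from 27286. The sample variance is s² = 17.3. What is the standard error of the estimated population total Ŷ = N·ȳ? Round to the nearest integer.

Var(Ŷ) = N²·Var(ȳ) = N²·(1 − n/N)·s²/n.
f = 3610/27286 = 0.13230228; Var(ȳ) = 0.86769772·17.3/3610 = 0.004158219.
Var(Ŷ) = 27286² · 0.004158219 = 3.0959013 × 10^6.
SE(Ŷ) = √(3.0959013 × 10^6) = 1760.

1760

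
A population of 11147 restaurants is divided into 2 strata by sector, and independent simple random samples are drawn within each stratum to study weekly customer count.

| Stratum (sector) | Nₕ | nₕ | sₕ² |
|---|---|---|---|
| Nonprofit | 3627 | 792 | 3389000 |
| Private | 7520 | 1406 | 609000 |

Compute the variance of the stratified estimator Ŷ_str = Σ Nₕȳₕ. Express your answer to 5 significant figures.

Var(Ŷ_str) = Σₕ Nₕ²(1 − fₕ)sₕ²/nₕ.
Nonprofit: 3627²·(1 − 792/3627)·3389000/792 = 4.3999426 × 10^10.
Private: 7520²·(1 − 1406/7520)·609000/1406 = 1.9914768 × 10^10.
Sum = 6.3914194 × 10^10.

6.3914 × 10^10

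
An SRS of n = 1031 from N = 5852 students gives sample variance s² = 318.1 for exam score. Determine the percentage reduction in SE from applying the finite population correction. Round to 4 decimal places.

9.2354

f = n/N = 1031/5852 = 0.17617908.
SE_no-fpc = √(s²/n) = 0.55545963; SE_fpc = √((1−f)s²/n) = 0.50416061.
Ratio = √(1−f) = 0.90764581. Reduction = 100·(1 − 0.90764581) = 9.2354%.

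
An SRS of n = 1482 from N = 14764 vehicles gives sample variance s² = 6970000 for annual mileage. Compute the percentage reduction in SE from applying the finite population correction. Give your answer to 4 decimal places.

5.1517

f = n/N = 1482/14764 = 0.10037930.
SE_no-fpc = √(s²/n) = 68.57918; SE_fpc = √((1−f)s²/n) = 65.046211.
Ratio = √(1−f) = 0.94848337. Reduction = 100·(1 − 0.94848337) = 5.1517%.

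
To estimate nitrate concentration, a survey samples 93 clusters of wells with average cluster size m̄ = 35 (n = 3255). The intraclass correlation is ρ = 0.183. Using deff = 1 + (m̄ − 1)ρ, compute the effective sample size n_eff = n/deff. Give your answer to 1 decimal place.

deff = 1 + (35 − 1)·0.183 = 1 + 6.222 = 7.222.
n_eff = 3255 / 7.222 = 450.7.

450.7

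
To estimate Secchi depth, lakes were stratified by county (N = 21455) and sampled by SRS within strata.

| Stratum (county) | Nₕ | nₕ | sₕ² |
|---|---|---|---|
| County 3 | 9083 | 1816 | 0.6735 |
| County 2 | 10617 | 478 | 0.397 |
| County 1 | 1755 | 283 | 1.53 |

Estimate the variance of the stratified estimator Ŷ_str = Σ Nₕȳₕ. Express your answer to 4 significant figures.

Var(Ŷ_str) = Σₕ Nₕ²(1 − fₕ)sₕ²/nₕ.
County 3: 9083²·(1 − 1816/9083)·0.6735/1816 = 24479.708.
County 2: 10617²·(1 − 478/10617)·0.397/478 = 89404.535.
County 1: 1755²·(1 − 283/1755)·1.53/283 = 13966.575.
Sum = 127850.82.

127900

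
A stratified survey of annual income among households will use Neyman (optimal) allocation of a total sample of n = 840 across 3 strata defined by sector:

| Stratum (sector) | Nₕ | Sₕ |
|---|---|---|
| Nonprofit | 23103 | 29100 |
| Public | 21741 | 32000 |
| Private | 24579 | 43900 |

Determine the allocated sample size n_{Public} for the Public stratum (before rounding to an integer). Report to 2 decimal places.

Neyman allocation: nₕ = n·NₕSₕ / Σⱼ NⱼSⱼ.
Σ NⱼSⱼ = 23103·29100 + 21741·32000 + 24579·43900 = 2.4470274 × 10^9.
n_{Public} = 840·21741·32000 / (2.4470274 × 10^9) = 238.82.

238.82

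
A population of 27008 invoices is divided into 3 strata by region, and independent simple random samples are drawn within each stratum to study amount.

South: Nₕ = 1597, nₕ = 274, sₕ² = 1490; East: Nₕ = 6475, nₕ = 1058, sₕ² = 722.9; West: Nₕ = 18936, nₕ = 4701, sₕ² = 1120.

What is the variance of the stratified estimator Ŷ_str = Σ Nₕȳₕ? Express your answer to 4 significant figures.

9.968 × 10^7

Var(Ŷ_str) = Σₕ Nₕ²(1 − fₕ)sₕ²/nₕ.
South: 1597²·(1 − 274/1597)·1490/274 = 1.1489482 × 10^7.
East: 6475²·(1 − 1058/6475)·722.9/1058 = 2.3965758 × 10^7.
West: 18936²·(1 − 4701/18936)·1120/4701 = 6.4220471 × 10^7.
Sum = 9.9675711 × 10^7.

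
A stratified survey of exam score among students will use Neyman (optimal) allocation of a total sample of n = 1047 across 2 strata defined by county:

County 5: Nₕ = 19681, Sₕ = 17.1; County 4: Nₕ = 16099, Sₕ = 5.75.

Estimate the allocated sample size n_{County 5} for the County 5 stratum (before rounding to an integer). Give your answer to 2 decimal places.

Neyman allocation: nₕ = n·NₕSₕ / Σⱼ NⱼSⱼ.
Σ NⱼSⱼ = 19681·17.1 + 16099·5.75 = 429114.35.
n_{County 5} = 1047·19681·17.1 / 429114.35 = 821.14.

821.14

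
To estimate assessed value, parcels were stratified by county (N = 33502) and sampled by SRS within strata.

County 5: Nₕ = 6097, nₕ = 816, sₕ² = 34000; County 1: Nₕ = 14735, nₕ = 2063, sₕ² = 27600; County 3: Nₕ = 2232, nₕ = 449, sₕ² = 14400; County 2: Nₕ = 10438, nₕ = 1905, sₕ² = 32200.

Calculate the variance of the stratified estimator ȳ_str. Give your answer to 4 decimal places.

Var(ȳ_str) = Σₕ Wₕ²(1 − fₕ)sₕ²/nₕ with Wₕ = Nₕ/N, N = 33502.
County 5: Wₕ = 0.18198913; term = 0.18198913²·(1 − 0.13383631)·34000/816 = 1.1953075.
County 1: Wₕ = 0.43982449; term = 0.43982449²·(1 − 0.14000679)·27600/2063 = 2.225685.
County 3: Wₕ = 0.06662289; term = 0.06662289²·(1 − 0.20116487)·14400/449 = 0.11371564.
County 2: Wₕ = 0.31156349; term = 0.31156349²·(1 − 0.18250623)·32200/1905 = 1.3413387.
Sum = 4.8760468.

4.8760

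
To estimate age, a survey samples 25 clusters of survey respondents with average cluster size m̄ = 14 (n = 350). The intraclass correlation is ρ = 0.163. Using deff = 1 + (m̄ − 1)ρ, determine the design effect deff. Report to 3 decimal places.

deff = 1 + (14 − 1)·0.163 = 1 + 2.119 = 3.119.

3.119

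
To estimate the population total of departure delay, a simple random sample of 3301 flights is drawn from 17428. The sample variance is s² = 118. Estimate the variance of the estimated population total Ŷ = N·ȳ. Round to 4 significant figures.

8.801 × 10^6

Var(Ŷ) = N²·Var(ȳ) = N²·(1 − n/N)·s²/n.
f = 3301/17428 = 0.18940785; Var(ȳ) = 0.81059215·118/3301 = 0.02897603.
Var(Ŷ) = 17428² · 0.02897603 = 8.8010398 × 10^6.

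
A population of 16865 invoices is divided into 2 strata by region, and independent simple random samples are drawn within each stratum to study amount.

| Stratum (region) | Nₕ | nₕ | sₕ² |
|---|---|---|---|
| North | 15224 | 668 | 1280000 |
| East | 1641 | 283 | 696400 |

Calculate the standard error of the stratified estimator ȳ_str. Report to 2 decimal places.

Var(ȳ_str) = Σₕ Wₕ²(1 − fₕ)sₕ²/nₕ with Wₕ = Nₕ/N, N = 16865.
North: Wₕ = 0.90269790; term = 0.90269790²·(1 − 0.04387809)·1280000/668 = 1492.9032.
East: Wₕ = 0.09730210; term = 0.09730210²·(1 − 0.17245582)·696400/283 = 19.280042.
Sum = 1512.1832.
SE = √(1512.1832) = 38.89.

38.89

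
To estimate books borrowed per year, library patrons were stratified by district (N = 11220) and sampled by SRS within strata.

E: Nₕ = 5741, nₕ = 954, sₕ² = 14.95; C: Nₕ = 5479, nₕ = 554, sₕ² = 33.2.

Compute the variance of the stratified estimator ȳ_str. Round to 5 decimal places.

Var(ȳ_str) = Σₕ Wₕ²(1 − fₕ)sₕ²/nₕ with Wₕ = Nₕ/N, N = 11220.
E: Wₕ = 0.51167558; term = 0.51167558²·(1 − 0.16617314)·14.95/954 = 0.0034210394.
C: Wₕ = 0.48832442; term = 0.48832442²·(1 − 0.10111334)·33.2/554 = 0.012845474.
Sum = 0.016266513.

0.01627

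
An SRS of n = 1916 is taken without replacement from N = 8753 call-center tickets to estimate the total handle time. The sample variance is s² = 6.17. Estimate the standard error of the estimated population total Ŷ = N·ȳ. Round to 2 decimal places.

Var(Ŷ) = N²·Var(ȳ) = N²·(1 − n/N)·s²/n.
f = 1916/8753 = 0.21889638; Var(ȳ) = 0.78110362·6.17/1916 = 0.0025153493.
Var(Ŷ) = 8753² · 0.0025153493 = 192713.51.
SE(Ŷ) = √(192713.51) = 438.99.

438.99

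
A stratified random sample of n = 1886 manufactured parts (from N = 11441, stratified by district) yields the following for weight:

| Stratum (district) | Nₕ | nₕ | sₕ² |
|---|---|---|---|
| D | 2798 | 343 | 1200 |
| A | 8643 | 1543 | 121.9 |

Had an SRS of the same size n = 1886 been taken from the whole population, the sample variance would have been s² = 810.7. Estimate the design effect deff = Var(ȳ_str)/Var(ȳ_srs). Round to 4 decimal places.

0.6146

Var(ȳ_str) = Σ Wₕ²(1−fₕ)sₕ²/nₕ with Wₕ = Nₕ/11441:
  D: (2798/11441)²·(1−343/2798)·1200/343 = 0.18359395
  A: (8643/11441)²·(1−1543/8643)·121.9/1543 = 0.037036733
  → Var(ȳ_str) = 0.22063068.
Var(ȳ_srs) = (1 − 1886/11441)·810.7/1886 = 0.35899235.
deff = 0.22063068 / 0.35899235 = 0.6146.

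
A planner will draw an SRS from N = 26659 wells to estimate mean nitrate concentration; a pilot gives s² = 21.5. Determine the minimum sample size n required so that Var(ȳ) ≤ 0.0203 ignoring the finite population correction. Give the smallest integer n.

1060

Without fpc, n₀ = s²/D = 21.5/0.0203 = 1059.1133.
Rounding up, n = 1060.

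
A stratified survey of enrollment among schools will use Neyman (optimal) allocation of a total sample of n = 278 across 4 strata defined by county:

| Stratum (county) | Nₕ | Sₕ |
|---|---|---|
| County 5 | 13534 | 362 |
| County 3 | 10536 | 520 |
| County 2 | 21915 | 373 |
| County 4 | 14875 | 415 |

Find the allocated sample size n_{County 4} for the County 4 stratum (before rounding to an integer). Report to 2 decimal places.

Neyman allocation: nₕ = n·NₕSₕ / Σⱼ NⱼSⱼ.
Σ NⱼSⱼ = 13534·362 + 10536·520 + 21915·373 + 14875·415 = 2.4725448 × 10^7.
n_{County 4} = 278·14875·415 / (2.4725448 × 10^7) = 69.41.

69.41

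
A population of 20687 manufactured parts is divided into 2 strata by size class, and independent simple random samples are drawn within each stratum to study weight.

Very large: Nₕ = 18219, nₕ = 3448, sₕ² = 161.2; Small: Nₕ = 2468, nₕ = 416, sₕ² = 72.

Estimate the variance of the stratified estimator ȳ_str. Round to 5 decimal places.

Var(ȳ_str) = Σₕ Wₕ²(1 − fₕ)sₕ²/nₕ with Wₕ = Nₕ/N, N = 20687.
Very large: Wₕ = 0.88069802; term = 0.88069802²·(1 − 0.18925298)·161.2/3448 = 0.029399313.
Small: Wₕ = 0.11930198; term = 0.11930198²·(1 − 0.16855754)·72/416 = 0.0020481731.
Sum = 0.031447486.

0.03145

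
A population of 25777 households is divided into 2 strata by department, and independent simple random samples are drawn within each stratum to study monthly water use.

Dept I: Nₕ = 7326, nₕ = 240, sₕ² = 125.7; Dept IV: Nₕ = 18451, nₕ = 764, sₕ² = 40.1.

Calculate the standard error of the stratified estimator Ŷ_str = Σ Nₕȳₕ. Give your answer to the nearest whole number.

6657

Var(Ŷ_str) = Σₕ Nₕ²(1 − fₕ)sₕ²/nₕ.
Dept I: 7326²·(1 − 240/7326)·125.7/240 = 2.7188929 × 10^7.
Dept IV: 18451²·(1 − 764/18451)·40.1/764 = 1.7128727 × 10^7.
Sum = 4.4317656 × 10^7.
SE = √(4.4317656 × 10^7) = 6657.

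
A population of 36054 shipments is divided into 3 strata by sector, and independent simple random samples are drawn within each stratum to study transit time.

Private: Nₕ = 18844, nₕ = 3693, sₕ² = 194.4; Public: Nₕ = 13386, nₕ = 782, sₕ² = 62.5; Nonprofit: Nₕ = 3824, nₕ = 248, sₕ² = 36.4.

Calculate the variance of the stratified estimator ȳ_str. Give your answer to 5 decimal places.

Var(ȳ_str) = Σₕ Wₕ²(1 − fₕ)sₕ²/nₕ with Wₕ = Nₕ/N, N = 36054.
Private: Wₕ = 0.52266045; term = 0.52266045²·(1 − 0.19597750)·194.4/3693 = 0.011561773.
Public: Wₕ = 0.37127642; term = 0.37127642²·(1 − 0.05841924)·62.5/782 = 0.010373506.
Nonprofit: Wₕ = 0.10606313; term = 0.10606313²·(1 − 0.06485356)·36.4/248 = 0.0015440387.
Sum = 0.023479318.

0.02348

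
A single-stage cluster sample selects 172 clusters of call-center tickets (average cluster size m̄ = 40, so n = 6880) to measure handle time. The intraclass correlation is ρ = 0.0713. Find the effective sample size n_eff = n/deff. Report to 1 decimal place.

deff = 1 + (40 − 1)·0.0713 = 1 + 2.7807 = 3.7807.
n_eff = 6880 / 3.7807 = 1819.8.

1819.8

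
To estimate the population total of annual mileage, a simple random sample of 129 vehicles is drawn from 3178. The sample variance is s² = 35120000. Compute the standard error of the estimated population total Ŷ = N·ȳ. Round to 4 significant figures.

Var(Ŷ) = N²·Var(ȳ) = N²·(1 − n/N)·s²/n.
f = 129/3178 = 0.04059157; Var(ȳ) = 0.95940843·35120000/129 = 261197.09.
Var(Ŷ) = 3178² · 261197.09 = 2.6380081 × 10^12.
SE(Ŷ) = √(2.6380081 × 10^12) = 1.624 × 10^6.

1.624 × 10^6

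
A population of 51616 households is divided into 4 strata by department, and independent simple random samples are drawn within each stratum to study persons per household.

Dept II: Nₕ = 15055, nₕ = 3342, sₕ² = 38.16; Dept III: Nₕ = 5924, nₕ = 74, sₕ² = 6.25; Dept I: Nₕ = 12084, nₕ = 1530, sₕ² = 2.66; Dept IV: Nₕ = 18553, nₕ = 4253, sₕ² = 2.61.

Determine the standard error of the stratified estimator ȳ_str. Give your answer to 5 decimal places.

0.04471

Var(ȳ_str) = Σₕ Wₕ²(1 − fₕ)sₕ²/nₕ with Wₕ = Nₕ/N, N = 51616.
Dept II: Wₕ = 0.29167312; term = 0.29167312²·(1 − 0.22198605)·38.16/3342 = 7.5575692 × 10^-4.
Dept III: Wₕ = 0.11477061; term = 0.11477061²·(1 − 0.01249156)·6.25/74 = 0.0010986276.
Dept I: Wₕ = 0.23411345; term = 0.23411345²·(1 − 0.12661370)·2.66/1530 = 8.3224141 × 10^-5.
Dept IV: Wₕ = 0.35944281; term = 0.35944281²·(1 − 0.22923516)·2.61/4253 = 6.1112017 × 10^-5.
Sum = 0.0019987207.
SE = √(0.0019987207) = 0.04471.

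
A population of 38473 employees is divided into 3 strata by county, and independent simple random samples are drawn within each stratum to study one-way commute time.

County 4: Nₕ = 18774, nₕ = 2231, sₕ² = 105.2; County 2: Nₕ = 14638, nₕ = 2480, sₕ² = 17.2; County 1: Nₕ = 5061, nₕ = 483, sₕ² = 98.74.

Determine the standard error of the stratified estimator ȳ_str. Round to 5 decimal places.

0.11802

Var(ȳ_str) = Σₕ Wₕ²(1 − fₕ)sₕ²/nₕ with Wₕ = Nₕ/N, N = 38473.
County 4: Wₕ = 0.48797858; term = 0.48797858²·(1 − 0.11883456)·105.2/2231 = 0.0098940739.
County 2: Wₕ = 0.38047462; term = 0.38047462²·(1 − 0.16942205)·17.2/2480 = 8.3388957 × 10^-4.
County 1: Wₕ = 0.13154680; term = 0.13154680²·(1 − 0.09543568)·98.74/483 = 0.0031999708.
Sum = 0.013927934.
SE = √(0.013927934) = 0.11802.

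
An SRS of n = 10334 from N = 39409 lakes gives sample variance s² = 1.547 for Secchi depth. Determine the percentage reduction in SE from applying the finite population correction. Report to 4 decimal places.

14.1061

f = n/N = 10334/39409 = 0.26222436.
SE_no-fpc = √(s²/n) = 0.012235196; SE_fpc = √((1−f)s²/n) = 0.010509283.
Ratio = √(1−f) = 0.85893867. Reduction = 100·(1 − 0.85893867) = 14.1061%.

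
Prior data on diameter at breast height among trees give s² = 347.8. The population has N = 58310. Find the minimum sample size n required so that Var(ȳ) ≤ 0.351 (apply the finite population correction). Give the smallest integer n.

975

Without fpc, n₀ = s²/D = 347.8/0.351 = 990.8832.
With fpc, (1 − n/N)·s²/n ≤ D requires n ≥ n₀/(1 + n₀/N) = 990.8832/(1 + 990.8832/58310) = 974.3261.
Rounding up, n = 975.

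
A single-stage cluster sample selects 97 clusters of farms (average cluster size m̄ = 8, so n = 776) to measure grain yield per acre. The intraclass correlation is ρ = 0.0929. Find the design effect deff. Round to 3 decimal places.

1.650

deff = 1 + (8 − 1)·0.0929 = 1 + 0.6503 = 1.6503.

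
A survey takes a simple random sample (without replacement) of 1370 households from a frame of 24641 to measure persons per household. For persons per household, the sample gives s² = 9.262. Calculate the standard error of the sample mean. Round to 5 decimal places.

0.07990

Under SRS without replacement, Var(ȳ) = (1 − f)·s²/n with f = n/N = 1370/24641 = 0.05559839.
Var(ȳ) = (1 − 0.05559839)·9.262/1370 = 0.94440161·0.0067605839 = 0.0063847063.
SE(ȳ) = √(0.0063847063) = 0.07990.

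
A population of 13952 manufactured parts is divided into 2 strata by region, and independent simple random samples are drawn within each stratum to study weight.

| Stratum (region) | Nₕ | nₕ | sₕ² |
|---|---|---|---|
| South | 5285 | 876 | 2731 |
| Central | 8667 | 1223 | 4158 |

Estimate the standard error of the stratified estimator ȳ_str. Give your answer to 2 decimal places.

Var(ȳ_str) = Σₕ Wₕ²(1 − fₕ)sₕ²/nₕ with Wₕ = Nₕ/N, N = 13952.
South: Wₕ = 0.37879874; term = 0.37879874²·(1 − 0.16575213)·2731/876 = 0.37318979.
Central: Wₕ = 0.62120126; term = 0.62120126²·(1 − 0.14110996)·4158/1223 = 1.1268348.
Sum = 1.5000246.
SE = √(1.5000246) = 1.22.

1.22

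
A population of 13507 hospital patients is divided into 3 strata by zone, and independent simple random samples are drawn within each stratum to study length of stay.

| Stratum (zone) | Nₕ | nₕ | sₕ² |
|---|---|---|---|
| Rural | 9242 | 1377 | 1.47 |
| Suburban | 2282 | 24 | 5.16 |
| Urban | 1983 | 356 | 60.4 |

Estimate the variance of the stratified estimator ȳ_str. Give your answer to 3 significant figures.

Var(ȳ_str) = Σₕ Wₕ²(1 − fₕ)sₕ²/nₕ with Wₕ = Nₕ/N, N = 13507.
Rural: Wₕ = 0.68423780; term = 0.68423780²·(1 − 0.14899372)·1.47/1377 = 4.2533418 × 10^-4.
Suburban: Wₕ = 0.16894943; term = 0.16894943²·(1 − 0.01051709)·5.16/24 = 0.0060723981.
Urban: Wₕ = 0.14681276; term = 0.14681276²·(1 − 0.17952597)·60.4/356 = 0.0030004017.
Sum = 0.009498134.

0.00950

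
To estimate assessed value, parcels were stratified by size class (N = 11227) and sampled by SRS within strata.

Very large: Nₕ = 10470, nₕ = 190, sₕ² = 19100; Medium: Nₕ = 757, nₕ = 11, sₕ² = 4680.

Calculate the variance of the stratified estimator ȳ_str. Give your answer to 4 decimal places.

87.7466

Var(ȳ_str) = Σₕ Wₕ²(1 − fₕ)sₕ²/nₕ with Wₕ = Nₕ/N, N = 11227.
Very large: Wₕ = 0.93257326; term = 0.93257326²·(1 − 0.01814709)·19100/190 = 85.840476.
Medium: Wₕ = 0.06742674; term = 0.06742674²·(1 − 0.01453104)·4680/11 = 1.9061647.
Sum = 87.746641.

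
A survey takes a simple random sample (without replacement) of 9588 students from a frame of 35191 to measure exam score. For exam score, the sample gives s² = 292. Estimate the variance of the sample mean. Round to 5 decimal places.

0.02216

Under SRS without replacement, Var(ȳ) = (1 − f)·s²/n with f = n/N = 9588/35191 = 0.27245603.
Var(ȳ) = (1 − 0.27245603)·292/9588 = 0.72754397·0.030454735 = 0.022157159.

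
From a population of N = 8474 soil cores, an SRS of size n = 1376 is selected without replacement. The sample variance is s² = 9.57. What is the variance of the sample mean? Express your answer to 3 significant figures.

0.00583

Under SRS without replacement, Var(ȳ) = (1 − f)·s²/n with f = n/N = 1376/8474 = 0.16237904.
Var(ȳ) = (1 − 0.16237904)·9.57/1376 = 0.83762096·0.0069549419 = 0.0058256051.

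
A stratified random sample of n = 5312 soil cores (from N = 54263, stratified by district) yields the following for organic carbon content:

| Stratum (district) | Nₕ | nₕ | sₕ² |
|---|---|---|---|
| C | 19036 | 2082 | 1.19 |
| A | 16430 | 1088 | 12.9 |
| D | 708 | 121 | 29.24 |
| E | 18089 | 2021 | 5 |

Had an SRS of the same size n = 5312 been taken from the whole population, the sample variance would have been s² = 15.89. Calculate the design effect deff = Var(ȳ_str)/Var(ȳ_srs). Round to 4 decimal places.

Var(ȳ_str) = Σ Wₕ²(1−fₕ)sₕ²/nₕ with Wₕ = Nₕ/54263:
  C: (19036/54263)²·(1−2082/19036)·1.19/2082 = 6.2647899 × 10^-5
  A: (16430/54263)²·(1−1088/16430)·12.9/1088 = 0.0010150157
  D: (708/54263)²·(1−121/708)·29.24/121 = 3.4107961 × 10^-5
  E: (18089/54263)²·(1−2021/18089)·5/2021 = 2.4421508 × 10^-4
  → Var(ȳ_str) = 0.0013559866.
Var(ȳ_srs) = (1 − 5312/54263)·15.89/5312 = 0.0026985073.
deff = 0.0013559866 / 0.0026985073 = 0.5025.

0.5025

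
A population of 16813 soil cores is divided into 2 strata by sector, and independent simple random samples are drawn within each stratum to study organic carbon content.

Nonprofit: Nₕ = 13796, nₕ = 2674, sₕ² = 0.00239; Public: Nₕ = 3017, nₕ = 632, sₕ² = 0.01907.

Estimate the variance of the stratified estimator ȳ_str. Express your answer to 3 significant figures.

Var(ȳ_str) = Σₕ Wₕ²(1 − fₕ)sₕ²/nₕ with Wₕ = Nₕ/N, N = 16813.
Nonprofit: Wₕ = 0.82055552; term = 0.82055552²·(1 − 0.19382430)·0.00239/2674 = 4.8515683 × 10^-7.
Public: Wₕ = 0.17944448; term = 0.17944448²·(1 − 0.20947962)·0.01907/632 = 7.6808075 × 10^-7.
Sum = 1.2532376 × 10^-6.

1.25 × 10^-6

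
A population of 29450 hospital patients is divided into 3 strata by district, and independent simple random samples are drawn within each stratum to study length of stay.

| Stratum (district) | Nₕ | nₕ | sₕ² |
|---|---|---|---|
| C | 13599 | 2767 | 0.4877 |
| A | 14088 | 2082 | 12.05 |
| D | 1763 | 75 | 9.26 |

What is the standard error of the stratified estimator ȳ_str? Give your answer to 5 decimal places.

Var(ȳ_str) = Σₕ Wₕ²(1 − fₕ)sₕ²/nₕ with Wₕ = Nₕ/N, N = 29450.
C: Wₕ = 0.46176570; term = 0.46176570²·(1 − 0.20347084)·0.4877/2767 = 2.9935645 × 10^-5.
A: Wₕ = 0.47837012; term = 0.47837012²·(1 − 0.14778535)·12.05/2082 = 0.0011287127.
D: Wₕ = 0.05986418; term = 0.05986418²·(1 − 0.04254112)·9.26/75 = 4.2364675 × 10^-4.
Sum = 0.0015822951.
SE = √(0.0015822951) = 0.03978.

0.03978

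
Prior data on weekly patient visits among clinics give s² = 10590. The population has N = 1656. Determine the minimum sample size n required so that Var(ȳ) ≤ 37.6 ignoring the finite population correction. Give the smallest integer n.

Without fpc, n₀ = s²/D = 10590/37.6 = 281.6489.
Rounding up, n = 282.

282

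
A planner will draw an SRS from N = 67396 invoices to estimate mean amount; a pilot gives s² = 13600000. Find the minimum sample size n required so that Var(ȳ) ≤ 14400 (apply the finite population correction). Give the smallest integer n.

932

Without fpc, n₀ = s²/D = 13600000/14400 = 944.4444.
With fpc, (1 − n/N)·s²/n ≤ D requires n ≥ n₀/(1 + n₀/N) = 944.4444/(1 + 944.4444/67396) = 931.3925.
Rounding up, n = 932.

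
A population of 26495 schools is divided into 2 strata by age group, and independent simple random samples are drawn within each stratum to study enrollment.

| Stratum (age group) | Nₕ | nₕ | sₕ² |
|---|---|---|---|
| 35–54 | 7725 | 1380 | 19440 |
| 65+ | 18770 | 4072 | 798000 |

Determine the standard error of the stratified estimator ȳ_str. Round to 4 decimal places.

Var(ȳ_str) = Σₕ Wₕ²(1 − fₕ)sₕ²/nₕ with Wₕ = Nₕ/N, N = 26495.
35–54: Wₕ = 0.29156445; term = 0.29156445²·(1 − 0.17864078)·19440/1380 = 0.98360209.
65+: Wₕ = 0.70843555; term = 0.70843555²·(1 − 0.21694193)·798000/4072 = 77.017566.
Sum = 78.001168.
SE = √(78.001168) = 8.8318.

8.8318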